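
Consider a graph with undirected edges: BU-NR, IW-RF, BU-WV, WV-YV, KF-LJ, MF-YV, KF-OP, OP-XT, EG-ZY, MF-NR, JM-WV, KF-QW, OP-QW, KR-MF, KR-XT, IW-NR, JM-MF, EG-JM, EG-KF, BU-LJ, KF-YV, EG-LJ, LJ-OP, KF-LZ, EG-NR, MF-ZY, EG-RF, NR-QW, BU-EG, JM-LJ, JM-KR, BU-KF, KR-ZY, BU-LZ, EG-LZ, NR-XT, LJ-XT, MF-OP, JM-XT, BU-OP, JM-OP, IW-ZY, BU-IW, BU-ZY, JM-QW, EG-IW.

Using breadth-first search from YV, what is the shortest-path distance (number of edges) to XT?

3

Level 0: YV
Level 1: KF, MF, WV
Level 2: BU, EG, JM, KR, LJ, LZ, NR, OP, QW, ZY
Level 3: IW, RF, XT
XT first appears at level 3.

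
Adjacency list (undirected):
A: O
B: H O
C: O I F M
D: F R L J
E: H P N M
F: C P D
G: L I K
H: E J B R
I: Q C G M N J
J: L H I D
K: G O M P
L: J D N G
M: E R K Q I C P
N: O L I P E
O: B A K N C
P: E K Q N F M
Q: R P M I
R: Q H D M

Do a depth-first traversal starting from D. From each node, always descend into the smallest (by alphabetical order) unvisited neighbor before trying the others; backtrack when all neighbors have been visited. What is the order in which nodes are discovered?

Visit D
D → F
F → C
C → I
I → G
G → K
K → M
M → E
E → H
H → B
B → O
O → A
O → N
N → L
L → J
N → P
P → Q
Q → R

D -> F -> C -> I -> G -> K -> M -> E -> H -> B -> O -> A -> N -> L -> J -> P -> Q -> R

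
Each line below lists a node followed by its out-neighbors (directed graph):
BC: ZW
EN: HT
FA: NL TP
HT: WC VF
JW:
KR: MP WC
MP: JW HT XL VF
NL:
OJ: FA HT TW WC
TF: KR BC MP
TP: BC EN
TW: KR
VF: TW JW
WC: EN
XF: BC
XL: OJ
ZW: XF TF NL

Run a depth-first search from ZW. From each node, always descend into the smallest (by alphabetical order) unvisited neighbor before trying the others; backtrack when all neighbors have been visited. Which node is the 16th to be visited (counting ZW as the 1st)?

Visit ZW
ZW → NL
ZW → TF
TF → BC
TF → KR
KR → MP
MP → HT
HT → VF
VF → JW
VF → TW
HT → WC
WC → EN
MP → XL
XL → OJ
OJ → FA
FA → TP
ZW → XF

Visit order: ZW, NL, TF, BC, KR, MP, HT, VF, JW, TW, WC, EN, XL, OJ, FA, TP, XF

TP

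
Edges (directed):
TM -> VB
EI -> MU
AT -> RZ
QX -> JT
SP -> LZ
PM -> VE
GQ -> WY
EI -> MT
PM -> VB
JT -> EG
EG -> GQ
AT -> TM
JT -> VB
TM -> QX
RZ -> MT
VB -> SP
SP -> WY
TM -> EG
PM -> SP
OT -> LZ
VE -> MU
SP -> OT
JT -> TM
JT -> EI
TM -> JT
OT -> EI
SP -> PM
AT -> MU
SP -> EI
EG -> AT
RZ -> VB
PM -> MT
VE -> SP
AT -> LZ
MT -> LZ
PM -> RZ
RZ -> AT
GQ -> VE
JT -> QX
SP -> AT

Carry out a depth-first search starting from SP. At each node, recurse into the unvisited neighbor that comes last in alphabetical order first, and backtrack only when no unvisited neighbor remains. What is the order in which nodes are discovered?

Visit SP
SP → WY
SP → PM
PM → VE
VE → MU
PM → VB
PM → RZ
RZ → MT
MT → LZ
RZ → AT
AT → TM
TM → QX
QX → JT
JT → EI
JT → EG
EG → GQ
SP → OT

SP WY PM VE MU VB RZ MT LZ AT TM QX JT EI EG GQ OT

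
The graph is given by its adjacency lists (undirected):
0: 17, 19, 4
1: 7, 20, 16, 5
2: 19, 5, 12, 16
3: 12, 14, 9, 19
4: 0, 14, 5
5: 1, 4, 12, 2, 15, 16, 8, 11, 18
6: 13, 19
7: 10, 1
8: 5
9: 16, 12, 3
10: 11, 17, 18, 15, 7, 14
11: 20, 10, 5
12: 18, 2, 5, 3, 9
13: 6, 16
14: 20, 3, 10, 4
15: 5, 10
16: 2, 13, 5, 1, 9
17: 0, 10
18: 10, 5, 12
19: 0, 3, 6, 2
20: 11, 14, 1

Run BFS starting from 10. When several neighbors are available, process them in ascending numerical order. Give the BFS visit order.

Visit 10; enqueue 7, 11, 14, 15, 17, 18 → queue [7, 11, 14, 15, 17, 18]
Visit 7; enqueue 1 → queue [11, 14, 15, 17, 18, 1]
Visit 11; enqueue 5, 20 → queue [14, 15, 17, 18, 1, 5, 20]
Visit 14; enqueue 3, 4 → queue [15, 17, 18, 1, 5, 20, 3, 4]
Visit 15 → queue [17, 18, 1, 5, 20, 3, 4]
Visit 17; enqueue 0 → queue [18, 1, 5, 20, 3, 4, 0]
Visit 18; enqueue 12 → queue [1, 5, 20, 3, 4, 0, 12]
Visit 1; enqueue 16 → queue [5, 20, 3, 4, 0, 12, 16]
Visit 5; enqueue 2, 8 → queue [20, 3, 4, 0, 12, 16, 2, 8]
Visit 20 → queue [3, 4, 0, 12, 16, 2, 8]
Visit 3; enqueue 9, 19 → queue [4, 0, 12, 16, 2, 8, 9, 19]
Visit 4 → queue [0, 12, 16, 2, 8, 9, 19]
Visit 0 → queue [12, 16, 2, 8, 9, 19]
Visit 12 → queue [16, 2, 8, 9, 19]
Visit 16; enqueue 13 → queue [2, 8, 9, 19, 13]
Visit 2 → queue [8, 9, 19, 13]
Visit 8 → queue [9, 19, 13]
Visit 9 → queue [19, 13]
Visit 19; enqueue 6 → queue [13, 6]
Visit 13 → queue [6]
Visit 6 → queue []

10 7 11 14 15 17 18 1 5 20 3 4 0 12 16 2 8 9 19 13 6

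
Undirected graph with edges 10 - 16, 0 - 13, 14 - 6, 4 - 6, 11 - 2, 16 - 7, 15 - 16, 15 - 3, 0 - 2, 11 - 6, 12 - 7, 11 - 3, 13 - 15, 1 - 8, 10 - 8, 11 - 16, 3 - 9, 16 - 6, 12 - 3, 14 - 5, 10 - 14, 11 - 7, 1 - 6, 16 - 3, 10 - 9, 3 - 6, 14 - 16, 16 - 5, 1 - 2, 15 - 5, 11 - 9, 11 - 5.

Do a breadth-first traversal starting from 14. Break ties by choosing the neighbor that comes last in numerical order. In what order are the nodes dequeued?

Visit 14; enqueue 16, 10, 6, 5 → queue [16, 10, 6, 5]
Visit 16; enqueue 15, 11, 7, 3 → queue [10, 6, 5, 15, 11, 7, 3]
Visit 10; enqueue 9, 8 → queue [6, 5, 15, 11, 7, 3, 9, 8]
Visit 6; enqueue 4, 1 → queue [5, 15, 11, 7, 3, 9, 8, 4, 1]
Visit 5 → queue [15, 11, 7, 3, 9, 8, 4, 1]
Visit 15; enqueue 13 → queue [11, 7, 3, 9, 8, 4, 1, 13]
Visit 11; enqueue 2 → queue [7, 3, 9, 8, 4, 1, 13, 2]
Visit 7; enqueue 12 → queue [3, 9, 8, 4, 1, 13, 2, 12]
Visit 3 → queue [9, 8, 4, 1, 13, 2, 12]
Visit 9 → queue [8, 4, 1, 13, 2, 12]
Visit 8 → queue [4, 1, 13, 2, 12]
Visit 4 → queue [1, 13, 2, 12]
Visit 1 → queue [13, 2, 12]
Visit 13; enqueue 0 → queue [2, 12, 0]
Visit 2 → queue [12, 0]
Visit 12 → queue [0]
Visit 0 → queue []

14 16 10 6 5 15 11 7 3 9 8 4 1 13 2 12 0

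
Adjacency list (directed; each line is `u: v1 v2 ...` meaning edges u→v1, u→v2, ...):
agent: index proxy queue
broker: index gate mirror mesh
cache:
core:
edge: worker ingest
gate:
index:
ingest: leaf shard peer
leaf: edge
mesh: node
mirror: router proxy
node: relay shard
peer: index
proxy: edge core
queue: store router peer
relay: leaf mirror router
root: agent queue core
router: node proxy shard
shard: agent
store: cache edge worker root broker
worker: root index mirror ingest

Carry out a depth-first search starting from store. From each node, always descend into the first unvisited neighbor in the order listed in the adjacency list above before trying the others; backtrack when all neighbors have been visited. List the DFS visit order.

Visit store
store → cache
store → edge
edge → worker
worker → root
root → agent
agent → index
agent → proxy
proxy → core
agent → queue
queue → router
router → node
node → relay
relay → leaf
relay → mirror
node → shard
queue → peer
worker → ingest
store → broker
broker → gate
broker → mesh

store → cache → edge → worker → root → agent → index → proxy → core → queue → router → node → relay → leaf → mirror → shard → peer → ingest → broker → gate → mesh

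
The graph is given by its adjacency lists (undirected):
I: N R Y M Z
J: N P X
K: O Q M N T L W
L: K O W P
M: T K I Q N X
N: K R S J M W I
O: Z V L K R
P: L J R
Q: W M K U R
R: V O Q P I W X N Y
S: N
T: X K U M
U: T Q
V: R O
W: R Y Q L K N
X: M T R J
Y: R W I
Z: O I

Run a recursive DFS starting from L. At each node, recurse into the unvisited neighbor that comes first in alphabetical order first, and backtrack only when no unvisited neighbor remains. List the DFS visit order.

Visit L
L → K
K → M
M → I
I → N
N → J
J → P
P → R
R → O
O → V
O → Z
R → Q
Q → U
U → T
T → X
Q → W
W → Y
N → S

L, K, M, I, N, J, P, R, O, V, Z, Q, U, T, X, W, Y, S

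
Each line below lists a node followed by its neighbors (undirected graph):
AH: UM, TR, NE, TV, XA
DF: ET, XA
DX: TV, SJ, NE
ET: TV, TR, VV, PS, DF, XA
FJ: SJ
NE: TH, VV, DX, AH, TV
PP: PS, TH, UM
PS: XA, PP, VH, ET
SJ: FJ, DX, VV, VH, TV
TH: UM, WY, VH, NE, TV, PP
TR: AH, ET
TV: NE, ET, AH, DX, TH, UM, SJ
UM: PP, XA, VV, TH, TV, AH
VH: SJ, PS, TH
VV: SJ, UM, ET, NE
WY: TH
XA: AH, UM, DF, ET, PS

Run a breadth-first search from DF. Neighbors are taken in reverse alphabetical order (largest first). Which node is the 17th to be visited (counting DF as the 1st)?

Visit DF; enqueue XA, ET → queue [XA, ET]
Visit XA; enqueue UM, PS, AH → queue [ET, UM, PS, AH]
Visit ET; enqueue VV, TV, TR → queue [UM, PS, AH, VV, TV, TR]
Visit UM; enqueue TH, PP → queue [PS, AH, VV, TV, TR, TH, PP]
Visit PS; enqueue VH → queue [AH, VV, TV, TR, TH, PP, VH]
Visit AH; enqueue NE → queue [VV, TV, TR, TH, PP, VH, NE]
Visit VV; enqueue SJ → queue [TV, TR, TH, PP, VH, NE, SJ]
Visit TV; enqueue DX → queue [TR, TH, PP, VH, NE, SJ, DX]
Visit TR → queue [TH, PP, VH, NE, SJ, DX]
Visit TH; enqueue WY → queue [PP, VH, NE, SJ, DX, WY]
Visit PP → queue [VH, NE, SJ, DX, WY]
Visit VH → queue [NE, SJ, DX, WY]
Visit NE → queue [SJ, DX, WY]
Visit SJ; enqueue FJ → queue [DX, WY, FJ]
Visit DX → queue [WY, FJ]
Visit WY → queue [FJ]
Visit FJ → queue []

Visit order: DF, XA, ET, UM, PS, AH, VV, TV, TR, TH, PP, VH, NE, SJ, DX, WY, FJ

FJ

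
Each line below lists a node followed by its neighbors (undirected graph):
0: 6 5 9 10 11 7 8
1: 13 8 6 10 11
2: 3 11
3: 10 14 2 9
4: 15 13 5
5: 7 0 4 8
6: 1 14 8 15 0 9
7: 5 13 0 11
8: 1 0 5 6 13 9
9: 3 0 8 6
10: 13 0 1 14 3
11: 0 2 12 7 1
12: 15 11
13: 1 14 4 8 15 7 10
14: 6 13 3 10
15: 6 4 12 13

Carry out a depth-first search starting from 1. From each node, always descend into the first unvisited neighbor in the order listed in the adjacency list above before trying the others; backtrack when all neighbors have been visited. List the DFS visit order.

1, 13, 14, 6, 8, 0, 5, 7, 11, 2, 3, 10, 9, 12, 15, 4

Visit 1
1 → 13
13 → 14
14 → 6
6 → 8
8 → 0
0 → 5
5 → 7
7 → 11
11 → 2
2 → 3
3 → 10
3 → 9
11 → 12
12 → 15
15 → 4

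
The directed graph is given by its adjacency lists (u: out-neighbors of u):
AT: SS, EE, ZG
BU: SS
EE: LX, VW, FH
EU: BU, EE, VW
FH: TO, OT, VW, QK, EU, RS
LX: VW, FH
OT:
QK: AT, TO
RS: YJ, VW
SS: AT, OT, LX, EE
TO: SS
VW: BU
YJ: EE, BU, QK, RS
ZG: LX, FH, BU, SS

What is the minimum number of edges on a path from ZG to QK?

2

Level 0: ZG
Level 1: BU, FH, LX, SS
Level 2: AT, EE, EU, OT, QK, RS, TO, VW
Level 3: YJ
QK first appears at level 2.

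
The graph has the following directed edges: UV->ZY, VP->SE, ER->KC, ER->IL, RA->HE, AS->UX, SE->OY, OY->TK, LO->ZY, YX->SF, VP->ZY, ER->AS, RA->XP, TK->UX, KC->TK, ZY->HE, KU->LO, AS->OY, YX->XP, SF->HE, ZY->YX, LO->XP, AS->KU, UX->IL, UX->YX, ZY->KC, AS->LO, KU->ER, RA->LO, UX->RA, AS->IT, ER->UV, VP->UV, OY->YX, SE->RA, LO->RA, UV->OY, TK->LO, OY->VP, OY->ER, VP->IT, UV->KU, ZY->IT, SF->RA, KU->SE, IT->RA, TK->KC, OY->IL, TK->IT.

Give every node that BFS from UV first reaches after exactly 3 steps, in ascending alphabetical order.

AS, RA, SF, UX, XP

Level 0: UV
Level 1: KU, OY, ZY
Level 2: ER, HE, IL, IT, KC, LO, SE, TK, VP, YX
Level 3: AS, RA, SF, UX, XP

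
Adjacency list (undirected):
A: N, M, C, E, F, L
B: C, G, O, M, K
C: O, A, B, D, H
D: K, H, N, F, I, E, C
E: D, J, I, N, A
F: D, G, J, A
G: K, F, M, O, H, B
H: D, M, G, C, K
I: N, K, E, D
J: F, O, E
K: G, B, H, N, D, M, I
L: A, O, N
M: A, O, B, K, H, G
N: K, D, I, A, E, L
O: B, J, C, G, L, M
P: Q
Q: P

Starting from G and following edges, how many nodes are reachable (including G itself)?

15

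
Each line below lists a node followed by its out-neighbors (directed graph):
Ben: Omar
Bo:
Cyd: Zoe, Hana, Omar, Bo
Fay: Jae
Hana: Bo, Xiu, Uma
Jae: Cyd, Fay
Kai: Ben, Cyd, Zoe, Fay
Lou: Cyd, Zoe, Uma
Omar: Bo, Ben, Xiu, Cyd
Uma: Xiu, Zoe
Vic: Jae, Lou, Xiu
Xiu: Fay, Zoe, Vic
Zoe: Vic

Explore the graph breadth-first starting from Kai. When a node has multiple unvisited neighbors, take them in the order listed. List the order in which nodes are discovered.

Visit Kai; enqueue Ben, Cyd, Zoe, Fay → queue [Ben, Cyd, Zoe, Fay]
Visit Ben; enqueue Omar → queue [Cyd, Zoe, Fay, Omar]
Visit Cyd; enqueue Hana, Bo → queue [Zoe, Fay, Omar, Hana, Bo]
Visit Zoe; enqueue Vic → queue [Fay, Omar, Hana, Bo, Vic]
Visit Fay; enqueue Jae → queue [Omar, Hana, Bo, Vic, Jae]
Visit Omar; enqueue Xiu → queue [Hana, Bo, Vic, Jae, Xiu]
Visit Hana; enqueue Uma → queue [Bo, Vic, Jae, Xiu, Uma]
Visit Bo → queue [Vic, Jae, Xiu, Uma]
Visit Vic; enqueue Lou → queue [Jae, Xiu, Uma, Lou]
Visit Jae → queue [Xiu, Uma, Lou]
Visit Xiu → queue [Uma, Lou]
Visit Uma → queue [Lou]
Visit Lou → queue []

Kai Ben Cyd Zoe Fay Omar Hana Bo Vic Jae Xiu Uma Lou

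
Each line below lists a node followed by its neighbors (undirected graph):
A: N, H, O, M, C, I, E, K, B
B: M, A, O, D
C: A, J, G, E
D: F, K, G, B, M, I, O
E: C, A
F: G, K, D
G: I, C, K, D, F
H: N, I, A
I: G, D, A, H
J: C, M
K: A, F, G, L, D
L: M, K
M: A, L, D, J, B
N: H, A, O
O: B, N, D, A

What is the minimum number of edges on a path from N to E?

Level 0: N
Level 1: A, H, O
Level 2: B, C, D, E, I, K, M
Level 3: F, G, J, L
E first appears at level 2.

2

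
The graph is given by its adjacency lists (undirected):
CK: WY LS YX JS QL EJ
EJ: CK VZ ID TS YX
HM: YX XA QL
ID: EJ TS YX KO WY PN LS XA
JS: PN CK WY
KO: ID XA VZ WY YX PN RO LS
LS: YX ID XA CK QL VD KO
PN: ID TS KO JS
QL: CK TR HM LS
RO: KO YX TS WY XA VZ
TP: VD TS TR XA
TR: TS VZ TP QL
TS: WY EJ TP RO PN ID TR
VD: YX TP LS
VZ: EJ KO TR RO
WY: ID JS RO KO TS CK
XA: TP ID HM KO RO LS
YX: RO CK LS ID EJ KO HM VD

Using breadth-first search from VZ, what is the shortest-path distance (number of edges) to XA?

2

Level 0: VZ
Level 1: EJ, KO, RO, TR
Level 2: CK, ID, LS, PN, QL, TP, TS, WY, XA, YX
Level 3: HM, JS, VD
XA first appears at level 2.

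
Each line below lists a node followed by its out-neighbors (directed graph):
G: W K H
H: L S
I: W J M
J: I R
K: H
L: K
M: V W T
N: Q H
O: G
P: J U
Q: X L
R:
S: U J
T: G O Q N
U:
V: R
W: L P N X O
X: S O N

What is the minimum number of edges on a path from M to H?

3

Level 0: M
Level 1: T, V, W
Level 2: G, L, N, O, P, Q, R, X
Level 3: H, J, K, S, U
Level 4: I
H first appears at level 3.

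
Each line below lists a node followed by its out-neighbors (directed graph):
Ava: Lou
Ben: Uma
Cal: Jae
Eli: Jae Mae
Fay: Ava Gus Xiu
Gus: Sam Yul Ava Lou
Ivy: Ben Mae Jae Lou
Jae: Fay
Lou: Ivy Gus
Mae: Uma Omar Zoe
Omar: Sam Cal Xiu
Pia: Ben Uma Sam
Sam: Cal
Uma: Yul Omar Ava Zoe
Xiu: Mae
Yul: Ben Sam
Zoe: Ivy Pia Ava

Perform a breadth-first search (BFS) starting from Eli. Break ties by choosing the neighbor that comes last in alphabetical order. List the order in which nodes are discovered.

Visit Eli; enqueue Mae, Jae → queue [Mae, Jae]
Visit Mae; enqueue Zoe, Uma, Omar → queue [Jae, Zoe, Uma, Omar]
Visit Jae; enqueue Fay → queue [Zoe, Uma, Omar, Fay]
Visit Zoe; enqueue Pia, Ivy, Ava → queue [Uma, Omar, Fay, Pia, Ivy, Ava]
Visit Uma; enqueue Yul → queue [Omar, Fay, Pia, Ivy, Ava, Yul]
Visit Omar; enqueue Xiu, Sam, Cal → queue [Fay, Pia, Ivy, Ava, Yul, Xiu, Sam, Cal]
Visit Fay; enqueue Gus → queue [Pia, Ivy, Ava, Yul, Xiu, Sam, Cal, Gus]
Visit Pia; enqueue Ben → queue [Ivy, Ava, Yul, Xiu, Sam, Cal, Gus, Ben]
Visit Ivy; enqueue Lou → queue [Ava, Yul, Xiu, Sam, Cal, Gus, Ben, Lou]
Visit Ava → queue [Yul, Xiu, Sam, Cal, Gus, Ben, Lou]
Visit Yul → queue [Xiu, Sam, Cal, Gus, Ben, Lou]
Visit Xiu → queue [Sam, Cal, Gus, Ben, Lou]
Visit Sam → queue [Cal, Gus, Ben, Lou]
Visit Cal → queue [Gus, Ben, Lou]
Visit Gus → queue [Ben, Lou]
Visit Ben → queue [Lou]
Visit Lou → queue []

Eli -> Mae -> Jae -> Zoe -> Uma -> Omar -> Fay -> Pia -> Ivy -> Ava -> Yul -> Xiu -> Sam -> Cal -> Gus -> Ben -> Lou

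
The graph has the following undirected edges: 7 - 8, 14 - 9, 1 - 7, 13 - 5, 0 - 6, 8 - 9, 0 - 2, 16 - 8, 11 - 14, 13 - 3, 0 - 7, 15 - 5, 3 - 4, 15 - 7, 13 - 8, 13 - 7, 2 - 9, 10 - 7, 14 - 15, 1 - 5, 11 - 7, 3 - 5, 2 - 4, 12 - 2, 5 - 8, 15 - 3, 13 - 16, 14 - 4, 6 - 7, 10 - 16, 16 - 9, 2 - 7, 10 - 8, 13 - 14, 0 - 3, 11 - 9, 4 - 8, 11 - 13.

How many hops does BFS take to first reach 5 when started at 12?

Level 0: 12
Level 1: 2
Level 2: 0, 4, 7, 9
Level 3: 1, 3, 6, 8, 10, 11, 13, 14, 15, 16
Level 4: 5
5 first appears at level 4.

4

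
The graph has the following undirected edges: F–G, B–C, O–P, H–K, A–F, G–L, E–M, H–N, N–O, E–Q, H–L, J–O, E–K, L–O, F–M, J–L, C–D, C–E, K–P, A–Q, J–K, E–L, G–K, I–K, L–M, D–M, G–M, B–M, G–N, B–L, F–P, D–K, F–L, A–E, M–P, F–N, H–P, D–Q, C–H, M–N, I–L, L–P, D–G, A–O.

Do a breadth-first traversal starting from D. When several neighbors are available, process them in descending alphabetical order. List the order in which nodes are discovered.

Visit D; enqueue Q, M, K, G, C → queue [Q, M, K, G, C]
Visit Q; enqueue E, A → queue [M, K, G, C, E, A]
Visit M; enqueue P, N, L, F, B → queue [K, G, C, E, A, P, N, L, F, B]
Visit K; enqueue J, I, H → queue [G, C, E, A, P, N, L, F, B, J, I, H]
Visit G → queue [C, E, A, P, N, L, F, B, J, I, H]
Visit C → queue [E, A, P, N, L, F, B, J, I, H]
Visit E → queue [A, P, N, L, F, B, J, I, H]
Visit A; enqueue O → queue [P, N, L, F, B, J, I, H, O]
Visit P → queue [N, L, F, B, J, I, H, O]
Visit N → queue [L, F, B, J, I, H, O]
Visit L → queue [F, B, J, I, H, O]
Visit F → queue [B, J, I, H, O]
Visit B → queue [J, I, H, O]
Visit J → queue [I, H, O]
Visit I → queue [H, O]
Visit H → queue [O]
Visit O → queue []

D, Q, M, K, G, C, E, A, P, N, L, F, B, J, I, H, O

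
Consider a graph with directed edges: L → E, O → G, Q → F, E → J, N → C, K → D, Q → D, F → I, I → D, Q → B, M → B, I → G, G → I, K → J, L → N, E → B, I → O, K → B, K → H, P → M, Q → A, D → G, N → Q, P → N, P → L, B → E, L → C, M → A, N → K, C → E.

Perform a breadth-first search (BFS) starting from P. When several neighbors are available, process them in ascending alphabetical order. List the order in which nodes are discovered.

P, L, M, N, C, E, A, B, K, Q, J, D, H, F, G, I, O

Visit P; enqueue L, M, N → queue [L, M, N]
Visit L; enqueue C, E → queue [M, N, C, E]
Visit M; enqueue A, B → queue [N, C, E, A, B]
Visit N; enqueue K, Q → queue [C, E, A, B, K, Q]
Visit C → queue [E, A, B, K, Q]
Visit E; enqueue J → queue [A, B, K, Q, J]
Visit A → queue [B, K, Q, J]
Visit B → queue [K, Q, J]
Visit K; enqueue D, H → queue [Q, J, D, H]
Visit Q; enqueue F → queue [J, D, H, F]
Visit J → queue [D, H, F]
Visit D; enqueue G → queue [H, F, G]
Visit H → queue [F, G]
Visit F; enqueue I → queue [G, I]
Visit G → queue [I]
Visit I; enqueue O → queue [O]
Visit O → queue []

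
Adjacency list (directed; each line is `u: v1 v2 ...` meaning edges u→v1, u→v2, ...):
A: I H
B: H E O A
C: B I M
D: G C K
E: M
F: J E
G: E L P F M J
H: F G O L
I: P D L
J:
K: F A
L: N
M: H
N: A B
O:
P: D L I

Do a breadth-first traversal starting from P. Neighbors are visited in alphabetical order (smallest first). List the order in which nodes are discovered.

P → D → I → L → C → G → K → N → B → M → E → F → J → A → H → O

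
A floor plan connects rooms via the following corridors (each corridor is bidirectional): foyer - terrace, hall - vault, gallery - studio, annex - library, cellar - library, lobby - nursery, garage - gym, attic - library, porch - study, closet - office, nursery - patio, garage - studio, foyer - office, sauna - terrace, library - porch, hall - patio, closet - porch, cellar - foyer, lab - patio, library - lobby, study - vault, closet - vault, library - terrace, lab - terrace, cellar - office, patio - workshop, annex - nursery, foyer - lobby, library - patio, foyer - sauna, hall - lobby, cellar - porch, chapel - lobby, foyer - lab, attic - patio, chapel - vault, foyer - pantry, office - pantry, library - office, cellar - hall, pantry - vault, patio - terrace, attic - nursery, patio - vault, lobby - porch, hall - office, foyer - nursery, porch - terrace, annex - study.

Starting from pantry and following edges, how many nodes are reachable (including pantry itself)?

20

BFS from pantry visits: pantry, vault, office, foyer, study, patio, hall, closet, chapel, library, cellar, terrace, sauna, nursery, lobby, lab, porch, annex, workshop, attic
Reachable nodes: 20 of 24 total.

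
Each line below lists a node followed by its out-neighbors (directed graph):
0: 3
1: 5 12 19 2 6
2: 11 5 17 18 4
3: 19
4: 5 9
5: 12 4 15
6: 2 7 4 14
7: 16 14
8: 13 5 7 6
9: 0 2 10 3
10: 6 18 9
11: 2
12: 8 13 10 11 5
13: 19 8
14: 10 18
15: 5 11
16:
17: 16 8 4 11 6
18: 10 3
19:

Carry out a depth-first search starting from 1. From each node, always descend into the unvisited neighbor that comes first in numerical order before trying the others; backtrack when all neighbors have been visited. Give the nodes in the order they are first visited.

1 → 2 → 4 → 5 → 12 → 8 → 6 → 7 → 14 → 10 → 9 → 0 → 3 → 19 → 18 → 16 → 13 → 11 → 15 → 17

Visit 1
1 → 2
2 → 4
4 → 5
5 → 12
12 → 8
8 → 6
6 → 7
7 → 14
14 → 10
10 → 9
9 → 0
0 → 3
3 → 19
10 → 18
7 → 16
8 → 13
12 → 11
5 → 15
2 → 17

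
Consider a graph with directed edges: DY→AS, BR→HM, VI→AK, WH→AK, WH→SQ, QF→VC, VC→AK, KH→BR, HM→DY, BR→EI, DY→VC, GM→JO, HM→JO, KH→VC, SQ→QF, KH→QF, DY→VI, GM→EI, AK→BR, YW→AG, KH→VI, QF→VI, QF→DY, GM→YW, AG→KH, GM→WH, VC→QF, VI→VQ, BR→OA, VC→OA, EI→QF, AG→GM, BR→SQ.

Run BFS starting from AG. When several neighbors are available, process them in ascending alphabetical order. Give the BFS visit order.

Visit AG; enqueue GM, KH → queue [GM, KH]
Visit GM; enqueue EI, JO, WH, YW → queue [KH, EI, JO, WH, YW]
Visit KH; enqueue BR, QF, VC, VI → queue [EI, JO, WH, YW, BR, QF, VC, VI]
Visit EI → queue [JO, WH, YW, BR, QF, VC, VI]
Visit JO → queue [WH, YW, BR, QF, VC, VI]
Visit WH; enqueue AK, SQ → queue [YW, BR, QF, VC, VI, AK, SQ]
Visit YW → queue [BR, QF, VC, VI, AK, SQ]
Visit BR; enqueue HM, OA → queue [QF, VC, VI, AK, SQ, HM, OA]
Visit QF; enqueue DY → queue [VC, VI, AK, SQ, HM, OA, DY]
Visit VC → queue [VI, AK, SQ, HM, OA, DY]
Visit VI; enqueue VQ → queue [AK, SQ, HM, OA, DY, VQ]
Visit AK → queue [SQ, HM, OA, DY, VQ]
Visit SQ → queue [HM, OA, DY, VQ]
Visit HM → queue [OA, DY, VQ]
Visit OA → queue [DY, VQ]
Visit DY; enqueue AS → queue [VQ, AS]
Visit VQ → queue [AS]
Visit AS → queue []

AG → GM → KH → EI → JO → WH → YW → BR → QF → VC → VI → AK → SQ → HM → OA → DY → VQ → AS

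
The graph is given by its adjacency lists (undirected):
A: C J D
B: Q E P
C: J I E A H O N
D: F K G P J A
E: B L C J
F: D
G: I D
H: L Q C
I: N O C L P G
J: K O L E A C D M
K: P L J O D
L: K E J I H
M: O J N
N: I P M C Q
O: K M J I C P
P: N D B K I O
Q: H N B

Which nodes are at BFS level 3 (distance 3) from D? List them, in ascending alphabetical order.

Level 0: D
Level 1: A, F, G, J, K, P
Level 2: B, C, E, I, L, M, N, O
Level 3: H, Q

H, Q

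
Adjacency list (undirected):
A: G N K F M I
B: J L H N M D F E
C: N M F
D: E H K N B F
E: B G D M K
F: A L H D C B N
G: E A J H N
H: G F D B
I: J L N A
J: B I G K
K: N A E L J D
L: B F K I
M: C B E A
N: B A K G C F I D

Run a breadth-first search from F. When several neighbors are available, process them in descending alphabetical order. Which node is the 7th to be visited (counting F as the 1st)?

B

Visit F; enqueue N, L, H, D, C, B, A → queue [N, L, H, D, C, B, A]
Visit N; enqueue K, I, G → queue [L, H, D, C, B, A, K, I, G]
Visit L → queue [H, D, C, B, A, K, I, G]
Visit H → queue [D, C, B, A, K, I, G]
Visit D; enqueue E → queue [C, B, A, K, I, G, E]
Visit C; enqueue M → queue [B, A, K, I, G, E, M]
Visit B; enqueue J → queue [A, K, I, G, E, M, J]
Visit A → queue [K, I, G, E, M, J]
Visit K → queue [I, G, E, M, J]
Visit I → queue [G, E, M, J]
Visit G → queue [E, M, J]
Visit E → queue [M, J]
Visit M → queue [J]
Visit J → queue []

Visit order: F, N, L, H, D, C, B, A, K, I, G, E, M, J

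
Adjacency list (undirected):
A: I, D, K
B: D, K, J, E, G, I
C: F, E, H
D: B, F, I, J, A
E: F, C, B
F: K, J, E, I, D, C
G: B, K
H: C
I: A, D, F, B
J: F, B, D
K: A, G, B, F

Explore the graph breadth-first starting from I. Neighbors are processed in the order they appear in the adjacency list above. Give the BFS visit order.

I -> A -> D -> F -> B -> K -> J -> E -> C -> G -> H

Visit I; enqueue A, D, F, B → queue [A, D, F, B]
Visit A; enqueue K → queue [D, F, B, K]
Visit D; enqueue J → queue [F, B, K, J]
Visit F; enqueue E, C → queue [B, K, J, E, C]
Visit B; enqueue G → queue [K, J, E, C, G]
Visit K → queue [J, E, C, G]
Visit J → queue [E, C, G]
Visit E → queue [C, G]
Visit C; enqueue H → queue [G, H]
Visit G → queue [H]
Visit H → queue []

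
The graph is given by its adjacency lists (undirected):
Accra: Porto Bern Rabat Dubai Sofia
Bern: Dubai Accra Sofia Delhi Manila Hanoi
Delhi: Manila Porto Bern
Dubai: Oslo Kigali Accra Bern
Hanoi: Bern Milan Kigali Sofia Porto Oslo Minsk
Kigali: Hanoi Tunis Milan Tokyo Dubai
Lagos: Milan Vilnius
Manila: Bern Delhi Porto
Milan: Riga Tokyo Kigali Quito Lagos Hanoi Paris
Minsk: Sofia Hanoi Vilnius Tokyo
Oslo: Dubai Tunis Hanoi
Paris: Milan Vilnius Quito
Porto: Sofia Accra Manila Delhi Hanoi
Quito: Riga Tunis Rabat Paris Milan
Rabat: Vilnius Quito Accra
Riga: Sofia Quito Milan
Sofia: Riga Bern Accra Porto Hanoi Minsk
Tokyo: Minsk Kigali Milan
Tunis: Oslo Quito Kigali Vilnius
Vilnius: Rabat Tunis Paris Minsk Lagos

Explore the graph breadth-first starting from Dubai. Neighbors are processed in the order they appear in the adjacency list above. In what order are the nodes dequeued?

Dubai, Oslo, Kigali, Accra, Bern, Tunis, Hanoi, Milan, Tokyo, Porto, Rabat, Sofia, Delhi, Manila, Quito, Vilnius, Minsk, Riga, Lagos, Paris

Visit Dubai; enqueue Oslo, Kigali, Accra, Bern → queue [Oslo, Kigali, Accra, Bern]
Visit Oslo; enqueue Tunis, Hanoi → queue [Kigali, Accra, Bern, Tunis, Hanoi]
Visit Kigali; enqueue Milan, Tokyo → queue [Accra, Bern, Tunis, Hanoi, Milan, Tokyo]
Visit Accra; enqueue Porto, Rabat, Sofia → queue [Bern, Tunis, Hanoi, Milan, Tokyo, Porto, Rabat, Sofia]
Visit Bern; enqueue Delhi, Manila → queue [Tunis, Hanoi, Milan, Tokyo, Porto, Rabat, Sofia, Delhi, Manila]
Visit Tunis; enqueue Quito, Vilnius → queue [Hanoi, Milan, Tokyo, Porto, Rabat, Sofia, Delhi, Manila, Quito, Vilnius]
Visit Hanoi; enqueue Minsk → queue [Milan, Tokyo, Porto, Rabat, Sofia, Delhi, Manila, Quito, Vilnius, Minsk]
Visit Milan; enqueue Riga, Lagos, Paris → queue [Tokyo, Porto, Rabat, Sofia, Delhi, Manila, Quito, Vilnius, Minsk, Riga, Lagos, Paris]
Visit Tokyo → queue [Porto, Rabat, Sofia, Delhi, Manila, Quito, Vilnius, Minsk, Riga, Lagos, Paris]
Visit Porto → queue [Rabat, Sofia, Delhi, Manila, Quito, Vilnius, Minsk, Riga, Lagos, Paris]
Visit Rabat → queue [Sofia, Delhi, Manila, Quito, Vilnius, Minsk, Riga, Lagos, Paris]
Visit Sofia → queue [Delhi, Manila, Quito, Vilnius, Minsk, Riga, Lagos, Paris]
Visit Delhi → queue [Manila, Quito, Vilnius, Minsk, Riga, Lagos, Paris]
Visit Manila → queue [Quito, Vilnius, Minsk, Riga, Lagos, Paris]
Visit Quito → queue [Vilnius, Minsk, Riga, Lagos, Paris]
Visit Vilnius → queue [Minsk, Riga, Lagos, Paris]
Visit Minsk → queue [Riga, Lagos, Paris]
Visit Riga → queue [Lagos, Paris]
Visit Lagos → queue [Paris]
Visit Paris → queue []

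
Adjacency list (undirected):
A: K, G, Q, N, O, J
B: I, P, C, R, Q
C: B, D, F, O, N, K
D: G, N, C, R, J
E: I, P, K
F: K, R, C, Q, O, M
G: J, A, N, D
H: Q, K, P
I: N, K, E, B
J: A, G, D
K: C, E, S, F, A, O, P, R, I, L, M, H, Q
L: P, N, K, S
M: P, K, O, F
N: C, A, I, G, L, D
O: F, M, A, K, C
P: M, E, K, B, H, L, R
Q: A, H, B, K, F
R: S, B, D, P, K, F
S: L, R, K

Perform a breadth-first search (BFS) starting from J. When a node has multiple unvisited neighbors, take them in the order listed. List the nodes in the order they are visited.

Visit J; enqueue A, G, D → queue [A, G, D]
Visit A; enqueue K, Q, N, O → queue [G, D, K, Q, N, O]
Visit G → queue [D, K, Q, N, O]
Visit D; enqueue C, R → queue [K, Q, N, O, C, R]
Visit K; enqueue E, S, F, P, I, L, M, H → queue [Q, N, O, C, R, E, S, F, P, I, L, M, H]
Visit Q; enqueue B → queue [N, O, C, R, E, S, F, P, I, L, M, H, B]
Visit N → queue [O, C, R, E, S, F, P, I, L, M, H, B]
Visit O → queue [C, R, E, S, F, P, I, L, M, H, B]
Visit C → queue [R, E, S, F, P, I, L, M, H, B]
Visit R → queue [E, S, F, P, I, L, M, H, B]
Visit E → queue [S, F, P, I, L, M, H, B]
Visit S → queue [F, P, I, L, M, H, B]
Visit F → queue [P, I, L, M, H, B]
Visit P → queue [I, L, M, H, B]
Visit I → queue [L, M, H, B]
Visit L → queue [M, H, B]
Visit M → queue [H, B]
Visit H → queue [B]
Visit B → queue []

J A G D K Q N O C R E S F P I L M H B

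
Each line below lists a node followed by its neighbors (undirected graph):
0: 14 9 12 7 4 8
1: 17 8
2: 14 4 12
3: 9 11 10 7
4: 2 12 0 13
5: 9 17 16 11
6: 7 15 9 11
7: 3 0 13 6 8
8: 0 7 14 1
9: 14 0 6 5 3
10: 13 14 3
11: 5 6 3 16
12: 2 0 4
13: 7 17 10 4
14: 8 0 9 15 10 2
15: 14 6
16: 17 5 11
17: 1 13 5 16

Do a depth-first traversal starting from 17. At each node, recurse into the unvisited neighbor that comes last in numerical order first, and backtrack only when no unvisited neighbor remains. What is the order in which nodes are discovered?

17, 16, 11, 6, 15, 14, 10, 13, 7, 8, 1, 0, 12, 4, 2, 9, 5, 3

Visit 17
17 → 16
16 → 11
11 → 6
6 → 15
15 → 14
14 → 10
10 → 13
13 → 7
7 → 8
8 → 1
8 → 0
0 → 12
12 → 4
4 → 2
0 → 9
9 → 5
9 → 3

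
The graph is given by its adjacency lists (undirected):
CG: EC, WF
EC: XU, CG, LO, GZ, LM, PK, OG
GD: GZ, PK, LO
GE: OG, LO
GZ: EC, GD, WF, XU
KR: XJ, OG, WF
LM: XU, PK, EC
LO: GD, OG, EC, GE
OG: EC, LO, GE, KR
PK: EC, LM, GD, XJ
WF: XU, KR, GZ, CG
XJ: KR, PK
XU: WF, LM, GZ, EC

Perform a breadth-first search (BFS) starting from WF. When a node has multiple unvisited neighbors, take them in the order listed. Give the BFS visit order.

WF, XU, KR, GZ, CG, LM, EC, XJ, OG, GD, PK, LO, GE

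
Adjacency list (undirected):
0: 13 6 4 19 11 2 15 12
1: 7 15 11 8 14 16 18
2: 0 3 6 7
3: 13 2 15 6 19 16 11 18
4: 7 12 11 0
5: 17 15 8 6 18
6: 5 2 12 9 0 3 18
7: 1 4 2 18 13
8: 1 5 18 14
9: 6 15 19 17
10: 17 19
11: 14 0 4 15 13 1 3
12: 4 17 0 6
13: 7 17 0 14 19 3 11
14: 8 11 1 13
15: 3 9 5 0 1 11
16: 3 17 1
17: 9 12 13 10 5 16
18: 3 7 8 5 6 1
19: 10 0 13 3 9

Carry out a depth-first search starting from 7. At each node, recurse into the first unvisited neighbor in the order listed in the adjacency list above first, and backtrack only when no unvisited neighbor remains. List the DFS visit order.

7, 1, 15, 3, 13, 17, 9, 6, 5, 8, 18, 14, 11, 0, 4, 12, 19, 10, 2, 16

Visit 7
7 → 1
1 → 15
15 → 3
3 → 13
13 → 17
17 → 9
9 → 6
6 → 5
5 → 8
8 → 18
8 → 14
14 → 11
11 → 0
0 → 4
4 → 12
0 → 19
19 → 10
0 → 2
17 → 16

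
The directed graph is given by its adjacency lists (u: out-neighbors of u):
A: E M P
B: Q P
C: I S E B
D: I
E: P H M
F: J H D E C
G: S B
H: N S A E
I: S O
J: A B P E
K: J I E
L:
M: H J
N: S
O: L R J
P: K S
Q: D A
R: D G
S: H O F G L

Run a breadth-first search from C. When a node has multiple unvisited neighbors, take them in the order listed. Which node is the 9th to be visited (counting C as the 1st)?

Visit C; enqueue I, S, E, B → queue [I, S, E, B]
Visit I; enqueue O → queue [S, E, B, O]
Visit S; enqueue H, F, G, L → queue [E, B, O, H, F, G, L]
Visit E; enqueue P, M → queue [B, O, H, F, G, L, P, M]
Visit B; enqueue Q → queue [O, H, F, G, L, P, M, Q]
Visit O; enqueue R, J → queue [H, F, G, L, P, M, Q, R, J]
Visit H; enqueue N, A → queue [F, G, L, P, M, Q, R, J, N, A]
Visit F; enqueue D → queue [G, L, P, M, Q, R, J, N, A, D]
Visit G → queue [L, P, M, Q, R, J, N, A, D]
Visit L → queue [P, M, Q, R, J, N, A, D]
Visit P; enqueue K → queue [M, Q, R, J, N, A, D, K]
Visit M → queue [Q, R, J, N, A, D, K]
Visit Q → queue [R, J, N, A, D, K]
Visit R → queue [J, N, A, D, K]
Visit J → queue [N, A, D, K]
Visit N → queue [A, D, K]
Visit A → queue [D, K]
Visit D → queue [K]
Visit K → queue []

Visit order: C, I, S, E, B, O, H, F, G, L, P, M, Q, R, J, N, A, D, K

G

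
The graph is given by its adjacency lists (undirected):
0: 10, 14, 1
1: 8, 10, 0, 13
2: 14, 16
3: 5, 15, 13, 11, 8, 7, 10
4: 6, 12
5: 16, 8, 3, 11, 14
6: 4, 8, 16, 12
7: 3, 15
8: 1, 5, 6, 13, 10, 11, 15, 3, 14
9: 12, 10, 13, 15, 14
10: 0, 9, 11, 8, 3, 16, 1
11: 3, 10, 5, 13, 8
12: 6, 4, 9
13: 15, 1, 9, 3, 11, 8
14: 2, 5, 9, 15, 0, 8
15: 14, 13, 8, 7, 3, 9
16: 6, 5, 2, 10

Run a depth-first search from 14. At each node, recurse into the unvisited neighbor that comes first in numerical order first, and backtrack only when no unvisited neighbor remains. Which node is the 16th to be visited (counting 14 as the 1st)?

Visit 14
14 → 0
0 → 1
1 → 8
8 → 3
3 → 5
5 → 11
11 → 10
10 → 9
9 → 12
12 → 4
4 → 6
6 → 16
16 → 2
9 → 13
13 → 15
15 → 7

Visit order: 14, 0, 1, 8, 3, 5, 11, 10, 9, 12, 4, 6, 16, 2, 13, 15, 7

15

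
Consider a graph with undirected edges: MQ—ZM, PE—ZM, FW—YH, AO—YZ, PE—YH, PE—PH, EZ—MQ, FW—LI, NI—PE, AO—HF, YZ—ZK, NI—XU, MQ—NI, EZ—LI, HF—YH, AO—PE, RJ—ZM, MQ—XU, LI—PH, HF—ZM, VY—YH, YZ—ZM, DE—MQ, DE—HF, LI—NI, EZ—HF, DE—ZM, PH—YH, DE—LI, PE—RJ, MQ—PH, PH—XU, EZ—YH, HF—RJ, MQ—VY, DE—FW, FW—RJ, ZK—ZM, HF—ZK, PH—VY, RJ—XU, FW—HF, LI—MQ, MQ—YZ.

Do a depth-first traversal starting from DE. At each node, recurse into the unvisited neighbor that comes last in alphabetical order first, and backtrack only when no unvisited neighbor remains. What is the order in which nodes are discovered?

DE → ZM → ZK → YZ → MQ → XU → RJ → PE → YH → VY → PH → LI → NI → FW → HF → EZ → AO

Visit DE
DE → ZM
ZM → ZK
ZK → YZ
YZ → MQ
MQ → XU
XU → RJ
RJ → PE
PE → YH
YH → VY
VY → PH
PH → LI
LI → NI
LI → FW
FW → HF
HF → EZ
HF → AO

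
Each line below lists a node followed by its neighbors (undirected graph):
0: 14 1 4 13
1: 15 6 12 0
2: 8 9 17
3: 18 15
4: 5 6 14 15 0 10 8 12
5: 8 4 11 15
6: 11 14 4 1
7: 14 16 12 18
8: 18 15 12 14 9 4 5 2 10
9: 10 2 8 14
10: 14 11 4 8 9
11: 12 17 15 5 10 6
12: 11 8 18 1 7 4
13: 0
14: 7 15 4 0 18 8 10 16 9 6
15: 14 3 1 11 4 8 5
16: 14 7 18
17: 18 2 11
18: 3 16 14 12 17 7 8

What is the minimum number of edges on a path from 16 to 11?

Level 0: 16
Level 1: 7, 14, 18
Level 2: 0, 3, 4, 6, 8, 9, 10, 12, 15, 17
Level 3: 1, 2, 5, 11, 13
11 first appears at level 3.

3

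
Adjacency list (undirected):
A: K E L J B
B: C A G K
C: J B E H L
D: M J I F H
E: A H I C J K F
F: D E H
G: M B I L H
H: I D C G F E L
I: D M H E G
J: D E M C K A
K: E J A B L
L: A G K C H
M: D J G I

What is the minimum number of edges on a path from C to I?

2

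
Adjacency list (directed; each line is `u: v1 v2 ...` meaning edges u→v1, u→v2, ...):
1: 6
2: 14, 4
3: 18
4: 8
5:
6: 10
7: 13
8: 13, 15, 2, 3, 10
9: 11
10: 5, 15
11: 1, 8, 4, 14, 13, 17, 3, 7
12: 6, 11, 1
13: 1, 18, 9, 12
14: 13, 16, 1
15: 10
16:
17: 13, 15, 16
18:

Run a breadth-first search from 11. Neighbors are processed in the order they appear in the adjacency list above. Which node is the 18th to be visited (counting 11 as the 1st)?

5

Visit 11; enqueue 1, 8, 4, 14, 13, 17, 3, 7 → queue [1, 8, 4, 14, 13, 17, 3, 7]
Visit 1; enqueue 6 → queue [8, 4, 14, 13, 17, 3, 7, 6]
Visit 8; enqueue 15, 2, 10 → queue [4, 14, 13, 17, 3, 7, 6, 15, 2, 10]
Visit 4 → queue [14, 13, 17, 3, 7, 6, 15, 2, 10]
Visit 14; enqueue 16 → queue [13, 17, 3, 7, 6, 15, 2, 10, 16]
Visit 13; enqueue 18, 9, 12 → queue [17, 3, 7, 6, 15, 2, 10, 16, 18, 9, 12]
Visit 17 → queue [3, 7, 6, 15, 2, 10, 16, 18, 9, 12]
Visit 3 → queue [7, 6, 15, 2, 10, 16, 18, 9, 12]
Visit 7 → queue [6, 15, 2, 10, 16, 18, 9, 12]
Visit 6 → queue [15, 2, 10, 16, 18, 9, 12]
Visit 15 → queue [2, 10, 16, 18, 9, 12]
Visit 2 → queue [10, 16, 18, 9, 12]
Visit 10; enqueue 5 → queue [16, 18, 9, 12, 5]
Visit 16 → queue [18, 9, 12, 5]
Visit 18 → queue [9, 12, 5]
Visit 9 → queue [12, 5]
Visit 12 → queue [5]
Visit 5 → queue []

Visit order: 11, 1, 8, 4, 14, 13, 17, 3, 7, 6, 15, 2, 10, 16, 18, 9, 12, 5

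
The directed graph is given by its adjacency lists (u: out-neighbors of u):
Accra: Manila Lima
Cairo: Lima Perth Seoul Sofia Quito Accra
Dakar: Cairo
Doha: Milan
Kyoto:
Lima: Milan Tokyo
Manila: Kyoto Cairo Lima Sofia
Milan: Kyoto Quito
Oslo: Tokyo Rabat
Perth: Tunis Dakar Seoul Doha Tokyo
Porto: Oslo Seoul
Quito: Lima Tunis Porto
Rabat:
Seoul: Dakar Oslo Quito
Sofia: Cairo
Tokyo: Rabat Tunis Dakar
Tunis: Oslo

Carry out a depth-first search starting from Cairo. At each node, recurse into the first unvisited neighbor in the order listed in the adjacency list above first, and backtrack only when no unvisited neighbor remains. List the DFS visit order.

Cairo, Lima, Milan, Kyoto, Quito, Tunis, Oslo, Tokyo, Rabat, Dakar, Porto, Seoul, Perth, Doha, Sofia, Accra, Manila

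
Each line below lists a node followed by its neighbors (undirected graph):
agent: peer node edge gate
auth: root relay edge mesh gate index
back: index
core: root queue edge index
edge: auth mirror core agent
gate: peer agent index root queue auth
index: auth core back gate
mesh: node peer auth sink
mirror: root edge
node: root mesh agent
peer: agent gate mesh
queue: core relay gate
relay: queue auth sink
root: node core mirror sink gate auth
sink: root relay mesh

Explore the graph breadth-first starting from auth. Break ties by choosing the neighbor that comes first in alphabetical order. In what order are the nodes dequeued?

Visit auth; enqueue edge, gate, index, mesh, relay, root → queue [edge, gate, index, mesh, relay, root]
Visit edge; enqueue agent, core, mirror → queue [gate, index, mesh, relay, root, agent, core, mirror]
Visit gate; enqueue peer, queue → queue [index, mesh, relay, root, agent, core, mirror, peer, queue]
Visit index; enqueue back → queue [mesh, relay, root, agent, core, mirror, peer, queue, back]
Visit mesh; enqueue node, sink → queue [relay, root, agent, core, mirror, peer, queue, back, node, sink]
Visit relay → queue [root, agent, core, mirror, peer, queue, back, node, sink]
Visit root → queue [agent, core, mirror, peer, queue, back, node, sink]
Visit agent → queue [core, mirror, peer, queue, back, node, sink]
Visit core → queue [mirror, peer, queue, back, node, sink]
Visit mirror → queue [peer, queue, back, node, sink]
Visit peer → queue [queue, back, node, sink]
Visit queue → queue [back, node, sink]
Visit back → queue [node, sink]
Visit node → queue [sink]
Visit sink → queue []

auth edge gate index mesh relay root agent core mirror peer queue back node sink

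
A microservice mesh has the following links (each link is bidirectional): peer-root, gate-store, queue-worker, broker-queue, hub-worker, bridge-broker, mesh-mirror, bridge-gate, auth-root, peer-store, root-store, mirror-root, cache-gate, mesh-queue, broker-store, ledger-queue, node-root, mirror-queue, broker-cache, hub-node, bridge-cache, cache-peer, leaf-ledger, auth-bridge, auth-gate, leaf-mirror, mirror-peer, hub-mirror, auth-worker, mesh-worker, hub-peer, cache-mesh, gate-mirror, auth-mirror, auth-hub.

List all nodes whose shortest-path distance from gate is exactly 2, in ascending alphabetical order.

broker, hub, leaf, mesh, peer, queue, root, worker

Level 0: gate
Level 1: auth, bridge, cache, mirror, store
Level 2: broker, hub, leaf, mesh, peer, queue, root, worker
Level 3: ledger, node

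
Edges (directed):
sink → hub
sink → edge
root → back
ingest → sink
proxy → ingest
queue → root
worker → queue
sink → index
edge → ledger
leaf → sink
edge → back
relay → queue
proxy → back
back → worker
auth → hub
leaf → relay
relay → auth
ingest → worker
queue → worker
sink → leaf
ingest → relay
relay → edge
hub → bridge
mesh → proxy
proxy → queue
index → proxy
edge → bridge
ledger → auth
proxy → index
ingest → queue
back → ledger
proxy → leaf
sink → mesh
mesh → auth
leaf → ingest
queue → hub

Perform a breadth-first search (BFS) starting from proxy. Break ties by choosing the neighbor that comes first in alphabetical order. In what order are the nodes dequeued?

proxy, back, index, ingest, leaf, queue, ledger, worker, relay, sink, hub, root, auth, edge, mesh, bridge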